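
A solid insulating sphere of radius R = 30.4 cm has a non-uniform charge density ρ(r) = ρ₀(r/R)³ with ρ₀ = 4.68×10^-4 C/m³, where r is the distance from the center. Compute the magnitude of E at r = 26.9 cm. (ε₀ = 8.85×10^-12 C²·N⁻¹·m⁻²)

By spherical symmetry E is radial; choose a Gaussian sphere of radius r = 26.9 cm (r < R).
Integrate the density: Q_enc = 4π ∫₀^r ρ₀(r'/R)^3 r'² dr' = 4πρ₀ r^6/(6·R³) = 1.322×10^-5 C.
Gauss's law: E·4πr² = Q_enc/ε₀.
E = |Q_enc|/(4πε₀r²) = (1.322×10^-5)/(4π·8.85×10^-12·(0.269)²) = 1.64×10^6 N/C.

|E| ≈ 1.64×10^6 N/C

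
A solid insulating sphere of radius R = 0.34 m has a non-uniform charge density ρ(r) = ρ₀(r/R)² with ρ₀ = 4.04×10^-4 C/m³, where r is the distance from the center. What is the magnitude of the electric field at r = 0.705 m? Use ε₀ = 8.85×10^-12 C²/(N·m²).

Use a concentric Gaussian sphere at r = 0.705 m (r > R, all charge enclosed).
Q_enc = 4π ∫₀^R ρ₀(r'/R)^2 r'² dr' = 4πρ₀R³/5 = 3.991×10^-5 C.
Gauss's law: E·4πr² = Q_enc/ε₀.
E = |Q_enc|/(4πε₀r²) = (3.991e-5)/(4π·8.85×10^-12·(0.705)²) = 7.22e5 N/C.

E = 7.22e5 N/C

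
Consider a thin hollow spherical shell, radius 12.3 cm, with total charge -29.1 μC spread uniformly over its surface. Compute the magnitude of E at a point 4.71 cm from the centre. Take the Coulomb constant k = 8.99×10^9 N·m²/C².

E = 0 (no enclosed charge)

Symmetry ⇒ E = E(r) r̂. Gaussian sphere of radius r = 4.71 cm (inside the shell, r < 12.3 cm).
All the charge is outside the Gaussian surface: Q_enc = 0, hence E = 0 everywhere inside the shell.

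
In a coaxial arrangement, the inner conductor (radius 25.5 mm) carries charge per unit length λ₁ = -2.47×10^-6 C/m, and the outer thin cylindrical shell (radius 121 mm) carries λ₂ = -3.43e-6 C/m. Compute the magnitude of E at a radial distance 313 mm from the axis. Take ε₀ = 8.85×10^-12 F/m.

Take a coaxial cylindrical Gaussian surface of radius r = 313 mm and length L (r > 121 mm, enclosing both).
λ_enc = λ₁ + λ₂ = (-2.47×10^-6) + (-3.43×10^-6) = -5.90×10^-6 C/m.
Gauss's law: E·2πrL = λ_enc L/ε₀.
E = |λ_enc|/(2πε₀r) = (5.90×10^-6)/(2π·8.85×10^-12·0.313) = 3.39×10^5 N/C.

|E| ≈ 3.39e5 N/C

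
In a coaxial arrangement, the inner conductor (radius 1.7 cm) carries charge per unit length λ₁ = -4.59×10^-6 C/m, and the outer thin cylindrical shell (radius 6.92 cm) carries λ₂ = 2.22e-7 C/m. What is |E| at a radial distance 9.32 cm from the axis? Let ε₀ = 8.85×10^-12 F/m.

By cylindrical symmetry E is radial; use a coaxial Gaussian cylinder of radius 9.32 cm and length L (r > 6.92 cm, enclosing both).
λ_enc = λ₁ + λ₂ = (-4.59×10^-6) + (2.22×10^-7) = -4.368e-6 C/m.
Applying ∮E·dA = Q_enc/ε₀ with the end caps contributing no flux:
E = |λ_enc|/(2πε₀r) = (4.368×10^-6)/(2π·8.85×10^-12·0.0932) = 8.43e5 N/C.

E ≈ 8.43e5 N/C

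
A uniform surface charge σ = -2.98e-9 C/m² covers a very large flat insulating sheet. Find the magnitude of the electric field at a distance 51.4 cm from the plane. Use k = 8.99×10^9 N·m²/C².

168 V/m

By planar symmetry E is perpendicular to the sheet and uniform; use a Gaussian pillbox with flat faces of area A on each side of the sheet.
Only the two end caps contribute flux: Φ = 2EA. With Q_enc = σA, Gauss's law gives E = |σ|/(2ε₀).
E = 2πk|σ| = 2π(8.99×10^9)(2.98e-9) = 168 N/C.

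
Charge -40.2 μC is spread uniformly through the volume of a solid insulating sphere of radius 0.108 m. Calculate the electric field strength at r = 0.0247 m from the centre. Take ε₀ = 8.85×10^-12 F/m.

|E| ≈ 7.09×10^6 N/C

By spherical symmetry E is radial; choose a Gaussian sphere of radius r = 0.0247 m (r < R).
For a uniform sphere the enclosed fraction is (r/R)³, so Q_enc = (-40.2 μC)(0.0247/0.108)³ = -4.809×10^-7 C.
Applying ∮E·dA = Q_enc/ε₀ with Φ = E(4πr²):
E = |Q_enc|/(4πε₀r²) = (4.809e-7)/(4π·8.85×10^-12·(0.0247)²) = 7.09×10^6 N/C.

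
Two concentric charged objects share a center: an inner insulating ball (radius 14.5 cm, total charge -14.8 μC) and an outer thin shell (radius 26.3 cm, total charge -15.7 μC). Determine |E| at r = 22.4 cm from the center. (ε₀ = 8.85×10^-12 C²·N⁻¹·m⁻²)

Use a concentric Gaussian sphere at r = 22.4 cm (between the bodies, 14.5 cm < r < 26.3 cm).
The shell at 26.3 cm lies outside the Gaussian surface, so Q_enc = -14.8 μC = -1.48×10^-5 C.
By Gauss's law, ∮E·dA = E·4πr² = Q_enc/ε₀.
E = |Q_enc|/(4πε₀r²) = (1.48e-5)/(4π·8.85×10^-12·(0.224)²) = 2.65e6 N/C.

|E| = 2.65e6 N/C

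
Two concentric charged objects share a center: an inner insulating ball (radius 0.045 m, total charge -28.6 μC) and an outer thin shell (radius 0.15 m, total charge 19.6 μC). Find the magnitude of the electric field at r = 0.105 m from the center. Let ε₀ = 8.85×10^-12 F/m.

|E| ≈ 2.33×10^7 N/C

Symmetry ⇒ E = E(r) r̂. Gaussian sphere of radius r = 0.105 m (between the bodies, 0.045 m < r < 0.15 m).
Only the inner charge is enclosed; the outer shell contributes nothing inside itself. Q_enc = -28.6 μC = -2.86×10^-5 C.
Since E is radial and uniform over the Gaussian sphere, Φ = E·4πr² = Q_enc/ε₀.
E = |Q_enc|/(4πε₀r²) = (2.86×10^-5)/(4π·8.85×10^-12·(0.105)²) = 2.33e7 N/C.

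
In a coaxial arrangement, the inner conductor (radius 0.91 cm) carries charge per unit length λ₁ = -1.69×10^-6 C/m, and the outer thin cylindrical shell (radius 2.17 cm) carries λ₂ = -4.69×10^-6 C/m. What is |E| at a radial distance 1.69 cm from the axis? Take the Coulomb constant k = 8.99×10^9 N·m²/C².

Choose a coaxial cylinder of radius r = 1.69 cm (arbitrary length L) as the Gaussian surface (between the conductors, 0.91 cm < r < 2.17 cm).
Only the inner wire is enclosed; the outer shell contributes nothing inside itself. λ_enc = λ₁ = -1.69×10^-6 C/m.
By Gauss's law (flux through the curved wall only), E·2πrL = λ_enc L/ε₀.
E = 2k|λ_enc|/r = 2(8.99×10^9)(1.69×10^-6)/(0.0169) = 1.80e6 N/C.

1.80×10^6 V/m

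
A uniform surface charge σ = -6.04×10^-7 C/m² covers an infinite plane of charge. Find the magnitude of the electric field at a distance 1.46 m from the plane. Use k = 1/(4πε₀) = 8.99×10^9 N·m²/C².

The symmetry is planar: E is normal to the sheet and the same magnitude on both sides. Take a pillbox straddling the sheet with end-cap area A.
Flux Φ = 2EA and Q_enc = σA, so 2EA = σA/ε₀ ⇒ E = |σ|/(2ε₀), independent of distance.
E = 2πk|σ| = 2π(8.99×10^9)(6.04×10^-7) = 3.41e4 N/C.

|E| ≈ 3.41×10^4 N/C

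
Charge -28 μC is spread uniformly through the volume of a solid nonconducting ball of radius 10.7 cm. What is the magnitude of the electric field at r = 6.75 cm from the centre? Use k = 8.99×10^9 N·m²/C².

Use a concentric Gaussian sphere at r = 6.75 cm (r < R).
For a uniform sphere the enclosed fraction is (r/R)³, so Q_enc = (-28 μC)(0.0675/0.107)³ = -7.029×10^-6 C.
Since E is radial and uniform over the Gaussian sphere, Φ = E·4πr² = Q_enc/ε₀.
E = k|Q_enc|/r² = (8.99×10^9)(7.029e-6)/(0.0675)² = 1.39e7 N/C.

E ≈ 1.39e7 V/m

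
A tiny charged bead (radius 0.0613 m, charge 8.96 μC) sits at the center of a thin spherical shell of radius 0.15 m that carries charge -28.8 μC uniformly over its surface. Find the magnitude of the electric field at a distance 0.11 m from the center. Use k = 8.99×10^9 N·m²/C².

E ≈ 6.66e6 N/C

Use a concentric Gaussian sphere at r = 0.11 m (between the bodies, 0.0613 m < r < 0.15 m).
Only the inner charge is enclosed; the outer shell contributes nothing inside itself. Q_enc = 8.96 μC = 8.96×10^-6 C.
Applying ∮E·dA = Q_enc/ε₀ with Φ = E(4πr²):
E = k|Q_enc|/r² = (8.99×10^9)(8.96×10^-6)/(0.11)² = 6.66×10^6 N/C.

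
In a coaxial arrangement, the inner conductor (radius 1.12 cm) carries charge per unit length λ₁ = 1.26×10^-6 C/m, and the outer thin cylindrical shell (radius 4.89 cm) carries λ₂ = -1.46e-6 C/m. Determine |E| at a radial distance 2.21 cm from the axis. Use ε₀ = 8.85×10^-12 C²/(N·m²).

Take a coaxial cylindrical Gaussian surface of radius r = 2.21 cm and length L (between the conductors, 1.12 cm < r < 4.89 cm).
Only the inner wire is enclosed; the outer shell contributes nothing inside itself. λ_enc = λ₁ = 1.26×10^-6 C/m.
Gauss's law: E·2πrL = λ_enc L/ε₀.
E = |λ_enc|/(2πε₀r) = (1.26e-6)/(2π·8.85×10^-12·0.0221) = 1.03×10^6 N/C.

E ≈ 1.03e6 V/m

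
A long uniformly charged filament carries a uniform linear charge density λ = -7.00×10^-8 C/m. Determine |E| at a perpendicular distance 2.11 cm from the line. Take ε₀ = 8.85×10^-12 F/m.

|E| ≈ 5.97×10^4 N/C

By cylindrical symmetry E is radial; use a coaxial Gaussian cylinder of radius 2.11 cm and length L.
Q_enc = λL, so λ_enc = -7.00e-8 C/m.
Since E is radial and uniform over the curved surface, Φ = E·2πrL = Q_enc/ε₀ = λ_enc L/ε₀.
E = |λ_enc|/(2πε₀r) = (7.00e-8)/(2π·8.85×10^-12·0.0211) = 5.97×10^4 N/C.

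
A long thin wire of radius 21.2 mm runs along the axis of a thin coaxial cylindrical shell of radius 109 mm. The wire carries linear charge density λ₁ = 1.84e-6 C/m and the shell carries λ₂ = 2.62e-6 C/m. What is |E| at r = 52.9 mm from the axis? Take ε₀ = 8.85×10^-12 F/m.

Take a coaxial cylindrical Gaussian surface of radius r = 52.9 mm and length L (between the conductors, 21.2 mm < r < 109 mm).
The shell at 109 mm lies outside the Gaussian surface, so λ_enc = λ₁ = 1.84×10^-6 C/m.
Gauss's law: E·2πrL = λ_enc L/ε₀.
E = |λ_enc|/(2πε₀r) = (1.84×10^-6)/(2π·8.85×10^-12·0.0529) = 6.26×10^5 N/C.

E = 6.26×10^5 N/C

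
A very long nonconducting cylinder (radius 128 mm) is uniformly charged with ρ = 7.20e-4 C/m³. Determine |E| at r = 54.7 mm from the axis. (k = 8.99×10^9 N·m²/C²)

E ≈ 2.22×10^6 N/C

Choose a coaxial cylinder of radius r = 54.7 mm (arbitrary length L) as the Gaussian surface (r < R).
Enclosed charge per unit length: λ_enc = ρ·πr² = (7.20e-4)π(0.0547)² = 6.768×10^-6 C/m.
Gauss's law: E·2πrL = λ_enc L/ε₀.
E = 2k|λ_enc|/r = 2(8.99×10^9)(6.768×10^-6)/(0.0547) = 2.22×10^6 N/C.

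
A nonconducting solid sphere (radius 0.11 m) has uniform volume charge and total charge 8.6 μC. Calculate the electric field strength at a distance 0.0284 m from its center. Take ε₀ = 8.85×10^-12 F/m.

Use a concentric Gaussian sphere at r = 0.0284 m (r < R).
For a uniform sphere the enclosed fraction is (r/R)³, so Q_enc = (8.6 μC)(0.0284/0.11)³ = 1.48×10^-7 C.
Applying ∮E·dA = Q_enc/ε₀ with Φ = E(4πr²):
E = |Q_enc|/(4πε₀r²) = (1.48×10^-7)/(4π·8.85×10^-12·(0.0284)²) = 1.65×10^6 N/C.

E ≈ 1.65×10^6 N/C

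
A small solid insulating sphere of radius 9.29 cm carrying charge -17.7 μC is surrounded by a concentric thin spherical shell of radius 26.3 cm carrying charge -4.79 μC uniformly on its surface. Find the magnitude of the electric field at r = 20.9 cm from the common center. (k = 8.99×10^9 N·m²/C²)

Use a concentric Gaussian sphere at r = 20.9 cm (between the bodies, 9.29 cm < r < 26.3 cm).
Only the inner charge is enclosed; the outer shell contributes nothing inside itself. Q_enc = -17.7 μC = -1.77×10^-5 C.
By Gauss's law, ∮E·dA = E·4πr² = Q_enc/ε₀.
E = k|Q_enc|/r² = (8.99×10^9)(1.77×10^-5)/(0.209)² = 3.64×10^6 N/C.

3.64×10^6 N/C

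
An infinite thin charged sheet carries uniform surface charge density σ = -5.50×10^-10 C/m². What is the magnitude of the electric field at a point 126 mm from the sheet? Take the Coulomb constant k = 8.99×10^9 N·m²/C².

|E| ≈ 31.1 V/m

Choose a cylindrical pillbox piercing the sheet, end faces (area A) parallel to it.
Flux Φ = 2EA and Q_enc = σA, so 2EA = σA/ε₀ ⇒ E = |σ|/(2ε₀), independent of distance.
E = 2πk|σ| = 2π(8.99×10^9)(5.50×10^-10) = 31.1 N/C.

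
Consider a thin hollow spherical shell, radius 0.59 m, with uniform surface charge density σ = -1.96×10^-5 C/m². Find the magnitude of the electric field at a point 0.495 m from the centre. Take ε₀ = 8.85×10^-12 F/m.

Use a concentric Gaussian sphere at r = 0.495 m (inside the shell, r < 0.59 m).
All the charge is outside the Gaussian surface: Q_enc = 0, hence E = 0 everywhere inside the shell.

E = 0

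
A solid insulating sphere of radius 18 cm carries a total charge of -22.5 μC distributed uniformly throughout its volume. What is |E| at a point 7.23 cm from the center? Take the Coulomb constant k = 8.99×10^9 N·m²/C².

Symmetry ⇒ E = E(r) r̂. Gaussian sphere of radius r = 7.23 cm (r < R).
For a uniform sphere the enclosed fraction is (r/R)³, so Q_enc = (-22.5 μC)(0.0723/0.18)³ = -1.458×10^-6 C.
By Gauss's law, ∮E·dA = E·4πr² = Q_enc/ε₀.
E = k|Q_enc|/r² = (8.99×10^9)(1.458×10^-6)/(0.0723)² = 2.51×10^6 N/C.

E = 2.51×10^6 N/C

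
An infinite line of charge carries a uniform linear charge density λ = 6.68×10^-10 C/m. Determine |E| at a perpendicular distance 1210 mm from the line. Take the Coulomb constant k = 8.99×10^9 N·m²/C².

|E| ≈ 9.93 N/C

Choose a coaxial cylinder of radius r = 1210 mm (arbitrary length L) as the Gaussian surface.
Q_enc = λL, so λ_enc = 6.68×10^-10 C/m.
Since E is radial and uniform over the curved surface, Φ = E·2πrL = Q_enc/ε₀ = λ_enc L/ε₀.
E = 2k|λ_enc|/r = 2(8.99×10^9)(6.68×10^-10)/(1.21) = 9.93 N/C.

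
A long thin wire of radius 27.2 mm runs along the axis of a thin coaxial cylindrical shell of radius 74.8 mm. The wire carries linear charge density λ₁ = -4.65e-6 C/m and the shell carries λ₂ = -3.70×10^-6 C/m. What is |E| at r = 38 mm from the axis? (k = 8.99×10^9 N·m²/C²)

By cylindrical symmetry E is radial; use a coaxial Gaussian cylinder of radius 38 mm and length L (between the conductors, 27.2 mm < r < 74.8 mm).
The shell at 74.8 mm lies outside the Gaussian surface, so λ_enc = λ₁ = -4.65e-6 C/m.
Since E is radial and uniform over the curved surface, Φ = E·2πrL = Q_enc/ε₀ = λ_enc L/ε₀.
E = 2k|λ_enc|/r = 2(8.99×10^9)(4.65×10^-6)/(0.038) = 2.20×10^6 N/C.

|E| ≈ 2.20e6 V/m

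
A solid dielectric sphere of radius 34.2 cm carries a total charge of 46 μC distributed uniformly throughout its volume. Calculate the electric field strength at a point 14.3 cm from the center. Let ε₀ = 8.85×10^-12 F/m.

Symmetry ⇒ E = E(r) r̂. Gaussian sphere of radius r = 14.3 cm (r < R).
Only the charge within r is enclosed: Q_enc = Q·(r/R)³ = (46 μC)·(14.3 cm/34.2 cm)³ = 3.363e-6 C.
By Gauss's law, ∮E·dA = E·4πr² = Q_enc/ε₀.
E = |Q_enc|/(4πε₀r²) = (3.363e-6)/(4π·8.85×10^-12·(0.143)²) = 1.48×10^6 N/C.

E = 1.48×10^6 N/C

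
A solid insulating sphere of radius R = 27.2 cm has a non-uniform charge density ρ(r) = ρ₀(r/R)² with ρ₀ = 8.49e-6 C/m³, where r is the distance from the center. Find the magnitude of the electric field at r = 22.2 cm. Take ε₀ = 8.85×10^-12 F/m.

2.84×10^4 N/C

Take a concentric spherical Gaussian surface of radius r = 22.2 cm (r < R).
Q_enc = ∫₀^r ρ(r')·4πr'² dr' = (4πρ₀/R²) ∫₀^r r'^4 dr' = 4πρ₀ r^5/(5·R²) = 1.555×10^-7 C.
Gauss's law: E·4πr² = Q_enc/ε₀.
E = |Q_enc|/(4πε₀r²) = (1.555×10^-7)/(4π·8.85×10^-12·(0.222)²) = 2.84×10^4 N/C.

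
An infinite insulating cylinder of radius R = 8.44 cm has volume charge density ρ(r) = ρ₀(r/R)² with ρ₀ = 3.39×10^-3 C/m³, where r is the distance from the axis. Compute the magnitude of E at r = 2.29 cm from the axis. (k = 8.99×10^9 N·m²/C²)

Coaxial Gaussian cylinder, radius r = 2.29 cm, length L (r < R).
λ_enc = ∫₀^r ρ(r')·2πr' dr' = (2πρ₀/R²)·r^4/4 = 2.056e-7 C/m.
Gauss's law: E·2πrL = λ_enc L/ε₀.
E = 2k|λ_enc|/r = 2(8.99×10^9)(2.056×10^-7)/(0.0229) = 1.61e5 N/C.

E ≈ 1.61×10^5 V/m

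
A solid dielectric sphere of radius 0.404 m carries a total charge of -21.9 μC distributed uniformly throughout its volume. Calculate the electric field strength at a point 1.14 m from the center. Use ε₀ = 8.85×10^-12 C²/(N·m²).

Symmetry ⇒ E = E(r) r̂. Gaussian sphere of radius r = 1.14 m (r > R, so the entire charge is enclosed).
Q_enc = -21.9 μC = -2.19e-5 C.
Applying ∮E·dA = Q_enc/ε₀ with Φ = E(4πr²):
E = |Q_enc|/(4πε₀r²) = (2.19×10^-5)/(4π·8.85×10^-12·(1.14)²) = 1.52×10^5 N/C.

|E| ≈ 1.52×10^5 V/m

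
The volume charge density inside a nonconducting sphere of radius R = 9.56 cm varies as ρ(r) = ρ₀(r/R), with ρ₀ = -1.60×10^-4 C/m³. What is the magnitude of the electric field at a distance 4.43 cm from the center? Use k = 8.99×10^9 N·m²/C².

Use a concentric Gaussian sphere at r = 4.43 cm (r < R).
Q_enc = ∫₀^r ρ(r')·4πr'² dr' = (4πρ₀/R) ∫₀^r r'^3 dr' = 4πρ₀ r^4/(4·R) = -2.025e-8 C.
By Gauss's law, ∮E·dA = E·4πr² = Q_enc/ε₀.
E = k|Q_enc|/r² = (8.99×10^9)(2.025e-8)/(0.0443)² = 9.28e4 N/C.

|E| ≈ 9.28×10^4 N/C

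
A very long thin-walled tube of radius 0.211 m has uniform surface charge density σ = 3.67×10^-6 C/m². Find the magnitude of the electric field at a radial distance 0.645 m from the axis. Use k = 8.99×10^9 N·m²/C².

|E| ≈ 1.36×10^5 V/m

Take a coaxial cylindrical Gaussian surface of radius r = 0.645 m and length L (r > 0.211 m).
The whole shell is enclosed: λ_enc = σ·2πR = (3.67e-6)·2π·(0.211) = 4.866e-6 C/m.
Since E is radial and uniform over the curved surface, Φ = E·2πrL = Q_enc/ε₀ = λ_enc L/ε₀.
E = 2k|λ_enc|/r = 2(8.99×10^9)(4.866e-6)/(0.645) = 1.36×10^5 N/C.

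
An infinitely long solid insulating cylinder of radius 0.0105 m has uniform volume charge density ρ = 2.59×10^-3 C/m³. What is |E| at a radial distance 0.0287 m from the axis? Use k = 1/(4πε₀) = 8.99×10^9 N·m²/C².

E = 5.62×10^5 N/C

Choose a coaxial cylinder of radius r = 0.0287 m (arbitrary length L) as the Gaussian surface (r > 0.0105 m, full cross-section enclosed).
λ_enc = ρ·πR² = (2.59e-3)π(0.0105)² = 8.971e-7 C/m.
Gauss's law: E·2πrL = λ_enc L/ε₀.
E = 2k|λ_enc|/r = 2(8.99×10^9)(8.971×10^-7)/(0.0287) = 5.62×10^5 N/C.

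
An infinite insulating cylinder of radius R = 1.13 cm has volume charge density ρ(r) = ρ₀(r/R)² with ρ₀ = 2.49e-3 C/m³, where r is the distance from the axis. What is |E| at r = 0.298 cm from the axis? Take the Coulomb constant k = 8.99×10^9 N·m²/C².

E ≈ 1.46×10^4 V/m

Choose a coaxial cylinder of radius r = 0.298 cm (arbitrary length L) as the Gaussian surface (r < R).
λ_enc = ∫₀^r ρ(r')·2πr' dr' = (2πρ₀/R²)·r^4/4 = 2.416e-9 C/m.
Applying ∮E·dA = Q_enc/ε₀ with the end caps contributing no flux:
E = 2k|λ_enc|/r = 2(8.99×10^9)(2.416e-9)/(0.00298) = 1.46×10^4 N/C.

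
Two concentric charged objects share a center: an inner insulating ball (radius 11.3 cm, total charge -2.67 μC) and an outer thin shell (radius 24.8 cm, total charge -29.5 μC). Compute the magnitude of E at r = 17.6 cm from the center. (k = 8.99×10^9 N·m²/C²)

Symmetry ⇒ E = E(r) r̂. Gaussian sphere of radius r = 17.6 cm (between the bodies, 11.3 cm < r < 24.8 cm).
Only the inner charge is enclosed; the outer shell contributes nothing inside itself. Q_enc = -2.67 μC = -2.67×10^-6 C.
Gauss's law: E·4πr² = Q_enc/ε₀.
E = k|Q_enc|/r² = (8.99×10^9)(2.67×10^-6)/(0.176)² = 7.75e5 N/C.

E ≈ 7.75e5 N/C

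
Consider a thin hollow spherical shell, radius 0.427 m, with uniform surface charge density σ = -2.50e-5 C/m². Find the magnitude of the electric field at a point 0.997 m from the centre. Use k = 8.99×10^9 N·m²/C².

Symmetry ⇒ E = E(r) r̂. Gaussian sphere of radius r = 0.997 m (r > 0.427 m).
The entire shell is enclosed: Q_enc = σ·4πR² = (-2.50e-5)·4π·(0.427)² = -5.728×10^-5 C.
By Gauss's law, ∮E·dA = E·4πr² = Q_enc/ε₀.
E = k|Q_enc|/r² = (8.99×10^9)(5.728×10^-5)/(0.997)² = 5.18×10^5 N/C.

5.18×10^5 N/C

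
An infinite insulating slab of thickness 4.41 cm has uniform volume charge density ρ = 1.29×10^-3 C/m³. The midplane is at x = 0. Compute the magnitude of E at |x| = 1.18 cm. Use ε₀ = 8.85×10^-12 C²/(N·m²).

E = 1.72×10^6 V/m

By symmetry E is perpendicular to the slab. A Gaussian pillbox from −1.18 cm to +1.18 cm (face area A) lies entirely within the slab.
Q_enc = ρ·(2x)·A and flux = 2EA, so 2EA = 2ρxA/ε₀ ⇒ E = |ρ|x/ε₀.
E = (1.29×10^-3)(0.0118)/(8.85×10^-12) = 1.72e6 N/C.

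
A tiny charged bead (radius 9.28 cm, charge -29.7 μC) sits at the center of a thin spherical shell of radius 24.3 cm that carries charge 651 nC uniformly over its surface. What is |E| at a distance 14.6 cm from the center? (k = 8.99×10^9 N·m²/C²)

|E| = 1.25×10^7 V/m

Symmetry ⇒ E = E(r) r̂. Gaussian sphere of radius r = 14.6 cm (between the bodies, 9.28 cm < r < 24.3 cm).
The shell at 24.3 cm lies outside the Gaussian surface, so Q_enc = -29.7 μC = -2.97×10^-5 C.
Gauss's law: E·4πr² = Q_enc/ε₀.
E = k|Q_enc|/r² = (8.99×10^9)(2.97e-5)/(0.146)² = 1.25×10^7 N/C.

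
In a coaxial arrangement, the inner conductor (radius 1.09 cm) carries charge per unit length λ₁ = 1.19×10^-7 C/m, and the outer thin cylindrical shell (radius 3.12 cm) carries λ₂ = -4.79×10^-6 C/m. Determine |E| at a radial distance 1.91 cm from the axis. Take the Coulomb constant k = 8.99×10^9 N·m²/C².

Take a coaxial cylindrical Gaussian surface of radius r = 1.91 cm and length L (between the conductors, 1.09 cm < r < 3.12 cm).
The shell at 3.12 cm lies outside the Gaussian surface, so λ_enc = λ₁ = 1.19×10^-7 C/m.
Gauss's law: E·2πrL = λ_enc L/ε₀.
E = 2k|λ_enc|/r = 2(8.99×10^9)(1.19e-7)/(0.0191) = 1.12e5 N/C.

|E| ≈ 1.12×10^5 N/C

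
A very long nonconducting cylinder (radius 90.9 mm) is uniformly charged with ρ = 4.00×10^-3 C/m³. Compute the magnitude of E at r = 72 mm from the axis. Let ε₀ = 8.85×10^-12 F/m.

|E| ≈ 1.63×10^7 V/m

Coaxial Gaussian cylinder, radius r = 72 mm, length L (r < R).
Enclosed charge per unit length: λ_enc = ρ·πr² = (4.00×10^-3)π(0.072)² = 6.514×10^-5 C/m.
By Gauss's law (flux through the curved wall only), E·2πrL = λ_enc L/ε₀.
E = |λ_enc|/(2πε₀r) = (6.514e-5)/(2π·8.85×10^-12·0.072) = 1.63×10^7 N/C.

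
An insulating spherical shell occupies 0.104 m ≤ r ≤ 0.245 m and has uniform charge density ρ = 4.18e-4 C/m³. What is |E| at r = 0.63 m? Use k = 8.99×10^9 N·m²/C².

|E| ≈ 5.39×10^5 N/C

Symmetry ⇒ E = E(r) r̂. Gaussian sphere of radius r = 0.63 m (r > 0.245 m, enclosing the whole shell).
Q_enc = ρ·(4π/3)(b³ − a³) = (4.18×10^-4)·(4π/3)·((0.245)³ − (0.104)³) = 2.378×10^-5 C.
Applying ∮E·dA = Q_enc/ε₀ with Φ = E(4πr²):
E = k|Q_enc|/r² = (8.99×10^9)(2.378×10^-5)/(0.63)² = 5.39×10^5 N/C.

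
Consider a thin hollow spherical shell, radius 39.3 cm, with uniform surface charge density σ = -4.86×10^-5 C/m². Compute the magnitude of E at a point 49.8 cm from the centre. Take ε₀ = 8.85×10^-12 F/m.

|E| = 3.42×10^6 N/C

By spherical symmetry E is radial; choose a Gaussian sphere of radius r = 49.8 cm (r > 39.3 cm).
The entire shell is enclosed: Q_enc = σ·4πR² = (-4.86e-5)·4π·(0.393)² = -9.433e-5 C.
By Gauss's law, ∮E·dA = E·4πr² = Q_enc/ε₀.
E = |Q_enc|/(4πε₀r²) = (9.433×10^-5)/(4π·8.85×10^-12·(0.498)²) = 3.42×10^6 N/C.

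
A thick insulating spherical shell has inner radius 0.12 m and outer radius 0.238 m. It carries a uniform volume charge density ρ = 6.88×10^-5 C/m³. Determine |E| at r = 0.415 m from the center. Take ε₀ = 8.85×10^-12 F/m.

E = 1.77×10^5 N/C

By spherical symmetry E is radial; choose a Gaussian sphere of radius r = 0.415 m (r > 0.238 m, enclosing the whole shell).
Q_enc = ρ·(4π/3)(b³ − a³) = (6.88e-5)·(4π/3)·((0.238)³ − (0.12)³) = 3.387×10^-6 C.
Applying ∮E·dA = Q_enc/ε₀ with Φ = E(4πr²):
E = |Q_enc|/(4πε₀r²) = (3.387×10^-6)/(4π·8.85×10^-12·(0.415)²) = 1.77×10^5 N/C.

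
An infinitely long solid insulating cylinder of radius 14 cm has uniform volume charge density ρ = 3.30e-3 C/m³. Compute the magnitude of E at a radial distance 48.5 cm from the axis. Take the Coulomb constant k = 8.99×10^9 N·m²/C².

E ≈ 7.53×10^6 N/C

Take a coaxial cylindrical Gaussian surface of radius r = 48.5 cm and length L (r > 14 cm, full cross-section enclosed).
λ_enc = ρ·πR² = (3.30×10^-3)π(0.14)² = 2.032×10^-4 C/m.
Since E is radial and uniform over the curved surface, Φ = E·2πrL = Q_enc/ε₀ = λ_enc L/ε₀.
E = 2k|λ_enc|/r = 2(8.99×10^9)(2.032e-4)/(0.485) = 7.53×10^6 N/C.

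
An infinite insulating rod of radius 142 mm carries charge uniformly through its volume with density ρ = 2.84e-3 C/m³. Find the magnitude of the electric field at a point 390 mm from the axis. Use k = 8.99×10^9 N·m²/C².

8.29e6 N/C

Choose a coaxial cylinder of radius r = 390 mm (arbitrary length L) as the Gaussian surface (r > 142 mm, full cross-section enclosed).
λ_enc = ρ·πR² = (2.84×10^-3)π(0.142)² = 1.799×10^-4 C/m.
Gauss's law: E·2πrL = λ_enc L/ε₀.
E = 2k|λ_enc|/r = 2(8.99×10^9)(1.799×10^-4)/(0.39) = 8.29×10^6 N/C.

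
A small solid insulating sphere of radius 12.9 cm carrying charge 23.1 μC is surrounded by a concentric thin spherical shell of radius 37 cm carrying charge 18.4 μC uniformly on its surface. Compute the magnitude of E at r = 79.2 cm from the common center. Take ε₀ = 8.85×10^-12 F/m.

E = 5.95×10^5 N/C

By spherical symmetry E is radial; choose a Gaussian sphere of radius r = 79.2 cm (r > 37 cm, enclosing both).
Q_enc = (23.1 μC) + (18.4 μC) = 4.15e-5 C.
Since E is radial and uniform over the Gaussian sphere, Φ = E·4πr² = Q_enc/ε₀.
E = |Q_enc|/(4πε₀r²) = (4.15e-5)/(4π·8.85×10^-12·(0.792)²) = 5.95×10^5 N/C.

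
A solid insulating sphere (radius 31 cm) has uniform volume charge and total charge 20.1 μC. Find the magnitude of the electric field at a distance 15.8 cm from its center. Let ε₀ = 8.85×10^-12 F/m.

E = 9.59e5 N/C

Take a concentric spherical Gaussian surface of radius r = 15.8 cm (r < R).
Only the charge within r is enclosed: Q_enc = Q·(r/R)³ = (20.1 μC)·(15.8 cm/31 cm)³ = 2.661×10^-6 C.
By Gauss's law, ∮E·dA = E·4πr² = Q_enc/ε₀.
E = |Q_enc|/(4πε₀r²) = (2.661×10^-6)/(4π·8.85×10^-12·(0.158)²) = 9.59×10^5 N/C.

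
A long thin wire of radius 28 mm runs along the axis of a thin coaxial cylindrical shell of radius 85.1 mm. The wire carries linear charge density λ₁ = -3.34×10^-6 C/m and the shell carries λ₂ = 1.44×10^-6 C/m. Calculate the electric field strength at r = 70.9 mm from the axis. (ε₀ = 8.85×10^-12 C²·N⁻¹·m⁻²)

|E| ≈ 8.47×10^5 N/C

Take a coaxial cylindrical Gaussian surface of radius r = 70.9 mm and length L (between the conductors, 28 mm < r < 85.1 mm).
The shell at 85.1 mm lies outside the Gaussian surface, so λ_enc = λ₁ = -3.34e-6 C/m.
Gauss's law: E·2πrL = λ_enc L/ε₀.
E = |λ_enc|/(2πε₀r) = (3.34e-6)/(2π·8.85×10^-12·0.0709) = 8.47e5 N/C.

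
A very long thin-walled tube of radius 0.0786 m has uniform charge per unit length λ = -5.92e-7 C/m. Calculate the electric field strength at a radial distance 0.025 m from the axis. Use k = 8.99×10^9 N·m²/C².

E = 0 (no enclosed charge)

Coaxial Gaussian cylinder, radius r = 0.025 m, length L (r < 0.0786 m, inside the shell).
No charge is enclosed, so Gauss's law gives E·2πrL = 0 ⇒ E = 0.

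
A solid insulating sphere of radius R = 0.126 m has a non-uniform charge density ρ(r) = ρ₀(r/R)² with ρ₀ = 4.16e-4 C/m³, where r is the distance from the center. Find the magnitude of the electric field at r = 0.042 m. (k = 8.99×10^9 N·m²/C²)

4.39×10^4 N/C

Take a concentric spherical Gaussian surface of radius r = 0.042 m (r < R).
Integrate the density: Q_enc = 4π ∫₀^r ρ₀(r'/R)^2 r'² dr' = 4πρ₀ r^5/(5·R²) = 8.607×10^-9 C.
Gauss's law: E·4πr² = Q_enc/ε₀.
E = k|Q_enc|/r² = (8.99×10^9)(8.607×10^-9)/(0.042)² = 4.39×10^4 N/C.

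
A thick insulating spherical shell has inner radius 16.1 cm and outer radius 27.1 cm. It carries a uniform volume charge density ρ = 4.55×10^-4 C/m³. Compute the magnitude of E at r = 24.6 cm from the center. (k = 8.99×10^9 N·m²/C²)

Take a concentric spherical Gaussian surface of radius r = 24.6 cm (within the shell material, 16.1 cm < r < 27.1 cm).
Enclosed charge is the volume from a to r: Q_enc = (4π/3)ρ(r³ − a³) = 2.042e-5 C.
Gauss's law: E·4πr² = Q_enc/ε₀.
E = k|Q_enc|/r² = (8.99×10^9)(2.042e-5)/(0.246)² = 3.03×10^6 N/C.

E ≈ 3.03×10^6 N/C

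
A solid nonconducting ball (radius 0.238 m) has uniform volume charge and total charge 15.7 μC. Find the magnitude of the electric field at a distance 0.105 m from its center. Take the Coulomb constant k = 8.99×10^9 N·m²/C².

Take a concentric spherical Gaussian surface of radius r = 0.105 m (r < R).
For a uniform sphere the enclosed fraction is (r/R)³, so Q_enc = (15.7 μC)(0.105/0.238)³ = 1.348×10^-6 C.
Gauss's law: E·4πr² = Q_enc/ε₀.
E = k|Q_enc|/r² = (8.99×10^9)(1.348×10^-6)/(0.105)² = 1.10×10^6 N/C.

E = 1.10×10^6 N/C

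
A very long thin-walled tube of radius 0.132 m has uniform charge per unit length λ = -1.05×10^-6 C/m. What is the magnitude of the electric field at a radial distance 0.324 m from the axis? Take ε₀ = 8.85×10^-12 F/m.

By cylindrical symmetry E is radial; use a coaxial Gaussian cylinder of radius 0.324 m and length L (r > 0.132 m).
The full line charge is enclosed: λ_enc = -1.05e-6 C/m.
Gauss's law: E·2πrL = λ_enc L/ε₀.
E = |λ_enc|/(2πε₀r) = (1.05×10^-6)/(2π·8.85×10^-12·0.324) = 5.83×10^4 N/C.

E ≈ 5.83e4 V/m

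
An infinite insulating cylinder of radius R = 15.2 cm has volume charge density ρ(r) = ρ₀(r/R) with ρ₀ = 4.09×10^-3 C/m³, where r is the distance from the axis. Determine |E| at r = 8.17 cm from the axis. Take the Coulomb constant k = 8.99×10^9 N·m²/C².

Coaxial Gaussian cylinder, radius r = 8.17 cm, length L (r < R).
λ_enc = ∫₀^r ρ(r')·2πr' dr' = (2πρ₀/R)·r^3/3 = 3.073×10^-5 C/m.
By Gauss's law (flux through the curved wall only), E·2πrL = λ_enc L/ε₀.
E = 2k|λ_enc|/r = 2(8.99×10^9)(3.073×10^-5)/(0.0817) = 6.76e6 N/C.

6.76×10^6 N/C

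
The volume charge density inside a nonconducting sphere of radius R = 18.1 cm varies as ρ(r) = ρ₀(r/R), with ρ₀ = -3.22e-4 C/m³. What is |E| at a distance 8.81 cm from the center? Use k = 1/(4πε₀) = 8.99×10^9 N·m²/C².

|E| ≈ 3.90×10^5 N/C

Symmetry ⇒ E = E(r) r̂. Gaussian sphere of radius r = 8.81 cm (r < R).
Integrate the density: Q_enc = 4π ∫₀^r ρ₀(r'/R)^1 r'² dr' = 4πρ₀ r^4/(4·R) = -3.367×10^-7 C.
Since E is radial and uniform over the Gaussian sphere, Φ = E·4πr² = Q_enc/ε₀.
E = k|Q_enc|/r² = (8.99×10^9)(3.367e-7)/(0.0881)² = 3.90e5 N/C.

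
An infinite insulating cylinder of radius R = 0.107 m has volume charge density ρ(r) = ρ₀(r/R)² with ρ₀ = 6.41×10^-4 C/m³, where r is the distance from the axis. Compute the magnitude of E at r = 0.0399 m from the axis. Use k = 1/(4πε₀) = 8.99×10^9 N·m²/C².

E ≈ 1.00×10^5 V/m

Choose a coaxial cylinder of radius r = 0.0399 m (arbitrary length L) as the Gaussian surface (r < R).
Integrating ρ over the cross-section to radius r: λ_enc = (2πρ₀/R²) ∫₀^r r'^3 dr' = 2πρ₀ r^4/(4·R²) = 2.229e-7 C/m.
Gauss's law: E·2πrL = λ_enc L/ε₀.
E = 2k|λ_enc|/r = 2(8.99×10^9)(2.229×10^-7)/(0.0399) = 1.00e5 N/C.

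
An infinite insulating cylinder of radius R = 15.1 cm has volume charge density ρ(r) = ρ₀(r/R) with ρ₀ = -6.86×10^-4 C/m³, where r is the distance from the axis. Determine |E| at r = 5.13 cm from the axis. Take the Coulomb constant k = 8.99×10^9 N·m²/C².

Coaxial Gaussian cylinder, radius r = 5.13 cm, length L (r < R).
Integrating ρ over the cross-section to radius r: λ_enc = (2πρ₀/R) ∫₀^r r'^2 dr' = 2πρ₀ r^3/(3·R) = -1.285e-6 C/m.
Since E is radial and uniform over the curved surface, Φ = E·2πrL = Q_enc/ε₀ = λ_enc L/ε₀.
E = 2k|λ_enc|/r = 2(8.99×10^9)(1.285×10^-6)/(0.0513) = 4.50×10^5 N/C.

|E| ≈ 4.50×10^5 N/C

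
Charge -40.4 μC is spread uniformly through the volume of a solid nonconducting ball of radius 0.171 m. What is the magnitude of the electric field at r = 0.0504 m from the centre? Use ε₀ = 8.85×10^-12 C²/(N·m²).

3.66×10^6 N/C

Take a concentric spherical Gaussian surface of radius r = 0.0504 m (r < R).
For a uniform sphere the enclosed fraction is (r/R)³, so Q_enc = (-40.4 μC)(0.0504/0.171)³ = -1.034×10^-6 C.
Since E is radial and uniform over the Gaussian sphere, Φ = E·4πr² = Q_enc/ε₀.
E = |Q_enc|/(4πε₀r²) = (1.034×10^-6)/(4π·8.85×10^-12·(0.0504)²) = 3.66e6 N/C.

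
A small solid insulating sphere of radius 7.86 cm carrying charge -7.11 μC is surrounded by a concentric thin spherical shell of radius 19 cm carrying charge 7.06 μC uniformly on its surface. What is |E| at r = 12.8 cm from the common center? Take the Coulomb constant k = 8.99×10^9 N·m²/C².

Use a concentric Gaussian sphere at r = 12.8 cm (between the bodies, 7.86 cm < r < 19 cm).
The shell at 19 cm lies outside the Gaussian surface, so Q_enc = -7.11 μC = -7.11×10^-6 C.
Since E is radial and uniform over the Gaussian sphere, Φ = E·4πr² = Q_enc/ε₀.
E = k|Q_enc|/r² = (8.99×10^9)(7.11e-6)/(0.128)² = 3.90×10^6 N/C.

E = 3.90e6 N/C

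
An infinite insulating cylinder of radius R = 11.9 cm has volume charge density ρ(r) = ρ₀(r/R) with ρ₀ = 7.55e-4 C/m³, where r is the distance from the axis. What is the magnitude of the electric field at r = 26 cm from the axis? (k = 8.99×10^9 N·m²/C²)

By cylindrical symmetry E is radial; use a coaxial Gaussian cylinder of radius 26 cm and length L (r > R, full charge per length enclosed).
λ_enc = 2π ∫₀^R ρ₀(r'/R)^1 r' dr' = 2πρ₀R²/3 = 2.239e-5 C/m.
Gauss's law: E·2πrL = λ_enc L/ε₀.
E = 2k|λ_enc|/r = 2(8.99×10^9)(2.239e-5)/(0.26) = 1.55×10^6 N/C.

E = 1.55e6 N/C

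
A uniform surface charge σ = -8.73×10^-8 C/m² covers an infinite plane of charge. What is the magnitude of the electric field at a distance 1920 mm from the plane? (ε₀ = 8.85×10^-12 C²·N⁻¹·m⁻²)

Choose a cylindrical pillbox piercing the sheet, end faces (area A) parallel to it.
Flux Φ = 2EA and Q_enc = σA, so 2EA = σA/ε₀ ⇒ E = |σ|/(2ε₀), independent of distance.
E = |σ|/(2ε₀) = (8.73e-8)/(2·8.85×10^-12) = 4.93e3 N/C.

E ≈ 4.93e3 N/C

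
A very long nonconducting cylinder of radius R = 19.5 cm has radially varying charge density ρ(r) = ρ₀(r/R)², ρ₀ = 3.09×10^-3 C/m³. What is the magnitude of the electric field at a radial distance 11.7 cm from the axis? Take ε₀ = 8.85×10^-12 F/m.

Take a coaxial cylindrical Gaussian surface of radius r = 11.7 cm and length L (r < R).
λ_enc = ∫₀^r ρ(r')·2πr' dr' = (2πρ₀/R²)·r^4/4 = 2.392×10^-5 C/m.
Since E is radial and uniform over the curved surface, Φ = E·2πrL = Q_enc/ε₀ = λ_enc L/ε₀.
E = |λ_enc|/(2πε₀r) = (2.392e-5)/(2π·8.85×10^-12·0.117) = 3.68×10^6 N/C.

|E| ≈ 3.68e6 N/C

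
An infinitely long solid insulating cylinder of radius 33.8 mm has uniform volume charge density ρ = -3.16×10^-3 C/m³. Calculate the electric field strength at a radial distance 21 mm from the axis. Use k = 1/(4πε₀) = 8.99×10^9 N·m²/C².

|E| ≈ 3.75e6 N/C

By cylindrical symmetry E is radial; use a coaxial Gaussian cylinder of radius 21 mm and length L (r < R).
Enclosed charge per unit length: λ_enc = ρ·πr² = (-3.16×10^-3)π(0.021)² = -4.378×10^-6 C/m.
Since E is radial and uniform over the curved surface, Φ = E·2πrL = Q_enc/ε₀ = λ_enc L/ε₀.
E = 2k|λ_enc|/r = 2(8.99×10^9)(4.378×10^-6)/(0.021) = 3.75e6 N/C.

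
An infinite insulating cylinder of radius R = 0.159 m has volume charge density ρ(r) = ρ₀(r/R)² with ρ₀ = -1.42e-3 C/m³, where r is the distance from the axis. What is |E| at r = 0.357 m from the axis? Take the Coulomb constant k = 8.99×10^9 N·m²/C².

By cylindrical symmetry E is radial; use a coaxial Gaussian cylinder of radius 0.357 m and length L (r > R, full charge per length enclosed).
λ_enc = 2π ∫₀^R ρ₀(r'/R)^2 r' dr' = 2πρ₀R²/4 = -5.639×10^-5 C/m.
Gauss's law: E·2πrL = λ_enc L/ε₀.
E = 2k|λ_enc|/r = 2(8.99×10^9)(5.639×10^-5)/(0.357) = 2.84e6 N/C.

E ≈ 2.84×10^6 N/C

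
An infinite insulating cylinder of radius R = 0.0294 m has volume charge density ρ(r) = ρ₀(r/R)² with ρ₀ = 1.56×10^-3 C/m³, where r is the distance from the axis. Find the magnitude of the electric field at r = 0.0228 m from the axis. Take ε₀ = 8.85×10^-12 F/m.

6.04e5 N/C

Take a coaxial cylindrical Gaussian surface of radius r = 0.0228 m and length L (r < R).
λ_enc = ∫₀^r ρ(r')·2πr' dr' = (2πρ₀/R²)·r^4/4 = 7.661×10^-7 C/m.
By Gauss's law (flux through the curved wall only), E·2πrL = λ_enc L/ε₀.
E = |λ_enc|/(2πε₀r) = (7.661×10^-7)/(2π·8.85×10^-12·0.0228) = 6.04×10^5 N/C.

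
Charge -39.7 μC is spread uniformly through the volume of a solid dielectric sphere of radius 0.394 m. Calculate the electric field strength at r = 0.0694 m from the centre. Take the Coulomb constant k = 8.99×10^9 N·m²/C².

By spherical symmetry E is radial; choose a Gaussian sphere of radius r = 0.0694 m (r < R).
For a uniform sphere the enclosed fraction is (r/R)³, so Q_enc = (-39.7 μC)(0.0694/0.394)³ = -2.17×10^-7 C.
Since E is radial and uniform over the Gaussian sphere, Φ = E·4πr² = Q_enc/ε₀.
E = k|Q_enc|/r² = (8.99×10^9)(2.17×10^-7)/(0.0694)² = 4.05e5 N/C.

|E| = 4.05×10^5 N/C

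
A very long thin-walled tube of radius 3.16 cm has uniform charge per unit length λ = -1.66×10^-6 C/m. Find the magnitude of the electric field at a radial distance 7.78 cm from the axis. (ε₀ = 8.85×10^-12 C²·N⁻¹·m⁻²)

E = 3.84×10^5 V/m

Choose a coaxial cylinder of radius r = 7.78 cm (arbitrary length L) as the Gaussian surface (r > 3.16 cm).
The full line charge is enclosed: λ_enc = -1.66e-6 C/m.
Applying ∮E·dA = Q_enc/ε₀ with the end caps contributing no flux:
E = |λ_enc|/(2πε₀r) = (1.66×10^-6)/(2π·8.85×10^-12·0.0778) = 3.84×10^5 N/C.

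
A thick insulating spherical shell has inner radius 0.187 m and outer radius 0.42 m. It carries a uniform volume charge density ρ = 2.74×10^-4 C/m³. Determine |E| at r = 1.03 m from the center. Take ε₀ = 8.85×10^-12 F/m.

E ≈ 6.57×10^5 N/C

Use a concentric Gaussian sphere at r = 1.03 m (r > 0.42 m, enclosing the whole shell).
Q_enc = ρ·(4π/3)(b³ − a³) = (2.74×10^-4)·(4π/3)·((0.42)³ − (0.187)³) = 7.753×10^-5 C.
Applying ∮E·dA = Q_enc/ε₀ with Φ = E(4πr²):
E = |Q_enc|/(4πε₀r²) = (7.753e-5)/(4π·8.85×10^-12·(1.03)²) = 6.57×10^5 N/C.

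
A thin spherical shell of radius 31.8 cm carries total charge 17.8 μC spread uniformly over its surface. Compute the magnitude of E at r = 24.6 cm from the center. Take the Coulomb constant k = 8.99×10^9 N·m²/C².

|E| = 0 V/m

Symmetry ⇒ E = E(r) r̂. Gaussian sphere of radius r = 24.6 cm (inside the shell, r < 31.8 cm).
No charge lies within this surface, so Q_enc = 0 and Gauss's law gives E·4πr² = 0 ⇒ E = 0.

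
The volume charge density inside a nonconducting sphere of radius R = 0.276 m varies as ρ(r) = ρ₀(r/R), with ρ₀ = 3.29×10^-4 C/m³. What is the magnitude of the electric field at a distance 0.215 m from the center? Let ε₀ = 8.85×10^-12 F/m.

1.56e6 N/C

By spherical symmetry E is radial; choose a Gaussian sphere of radius r = 0.215 m (r < R).
Integrate the density: Q_enc = 4π ∫₀^r ρ₀(r'/R)^1 r'² dr' = 4πρ₀ r^4/(4·R) = 8.002×10^-6 C.
Gauss's law: E·4πr² = Q_enc/ε₀.
E = |Q_enc|/(4πε₀r²) = (8.002×10^-6)/(4π·8.85×10^-12·(0.215)²) = 1.56×10^6 N/C.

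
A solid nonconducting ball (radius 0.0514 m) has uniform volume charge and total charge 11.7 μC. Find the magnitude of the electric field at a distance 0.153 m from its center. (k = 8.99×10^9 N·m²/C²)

4.49×10^6 V/m

Use a concentric Gaussian sphere at r = 0.153 m (r > R, so the entire charge is enclosed).
Q_enc = 11.7 μC = 1.17×10^-5 C.
By Gauss's law, ∮E·dA = E·4πr² = Q_enc/ε₀.
E = k|Q_enc|/r² = (8.99×10^9)(1.17×10^-5)/(0.153)² = 4.49e6 N/C.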